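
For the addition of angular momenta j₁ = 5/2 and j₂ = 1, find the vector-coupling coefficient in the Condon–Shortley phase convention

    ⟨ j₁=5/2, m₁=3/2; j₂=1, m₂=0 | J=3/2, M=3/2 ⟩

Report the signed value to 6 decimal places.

j₁+j₂−J=2  J+j₁−j₂=3  J−j₁+j₂=0  j₁+j₂+J+1=6
(j₁±m₁, j₂±m₂, J±M) = (4,1,1,1,3,0)
P² = 48/5
sum k=1..1:
  [1] −1/6 = -1/6
S = -1/6
C² = P²·S² = 4/15 ; C = -0.516398

−√(4/15) = -0.516398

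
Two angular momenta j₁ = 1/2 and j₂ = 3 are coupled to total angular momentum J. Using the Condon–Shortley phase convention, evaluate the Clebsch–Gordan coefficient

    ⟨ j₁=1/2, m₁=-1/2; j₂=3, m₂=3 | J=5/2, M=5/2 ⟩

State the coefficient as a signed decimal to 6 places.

triangle: 1!*0!*5!/7! = 120/5040
(j±m)!: 0!*1!*6!*0!*5!*0! = 86400
prefactor² = (2J+1)*Δ*N² = 86400/7
  k=1: −1/(1!*0!*0!*5!*0!*0!) = -1/120
Σ = -1/120  ⇒  CG² = 86400/7*(-1/120)² = 6/7
CG = −√(6/7) = -0.925820

−√(6/7) = -0.925820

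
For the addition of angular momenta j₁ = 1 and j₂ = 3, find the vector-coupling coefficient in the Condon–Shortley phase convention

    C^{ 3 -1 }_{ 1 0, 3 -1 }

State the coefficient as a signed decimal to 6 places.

triangle: 1!·1!·5!/8! = 120/40320
(j±m)!: 1!·1!·2!·4!·2!·4! = 2304
prefactor² = (2J+1)·Δ·N² = 48
  k=0: +1/(0!·1!·1!·2!·0!·3!) = 1/12
  k=1: −1/(1!·0!·0!·1!·1!·4!) = -1/24
Σ = 1/24  ⇒  CG² = 48·1/24² = 1/12
CG = +√(1/12) = +0.288675

+0.288675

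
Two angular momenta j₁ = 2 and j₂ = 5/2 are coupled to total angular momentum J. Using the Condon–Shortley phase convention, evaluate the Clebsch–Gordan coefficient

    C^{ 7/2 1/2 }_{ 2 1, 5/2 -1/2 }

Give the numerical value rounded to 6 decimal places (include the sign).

+0.557773  (= +√(14/45))

triangle: 1!*3!*4!/9! = 144/362880
(j±m)!: 3!*1!*2!*3!*4!*3! = 10368
prefactor² = (2J+1)*Δ*N² = 1152/35
  k=0: +1/(0!*1!*1!*2!*2!*2!) = 1/8
  k=1: −1/(1!*0!*0!*1!*3!*3!) = -1/36
Σ = 7/72  ⇒  CG² = 1152/35*7/72² = 14/45
CG = +√(14/45) = +0.557773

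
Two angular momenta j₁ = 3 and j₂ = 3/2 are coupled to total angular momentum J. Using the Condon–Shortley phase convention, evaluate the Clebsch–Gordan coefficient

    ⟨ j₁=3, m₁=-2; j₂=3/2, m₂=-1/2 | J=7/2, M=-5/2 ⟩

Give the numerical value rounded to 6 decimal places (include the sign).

j₁+j₂−J=1  J+j₁−j₂=5  J−j₁+j₂=2  j₁+j₂+J+1=9
(j₁±m₁, j₂±m₂, J±M) = (1,5,1,2,1,6)
P² = 6400/7
sum k=0..1:
  [0] +1/120 = 1/120
  [1] −1/48 = -1/48
S = -1/80
C² = P²·S² = 1/7 ; C = -0.377964

-0.377964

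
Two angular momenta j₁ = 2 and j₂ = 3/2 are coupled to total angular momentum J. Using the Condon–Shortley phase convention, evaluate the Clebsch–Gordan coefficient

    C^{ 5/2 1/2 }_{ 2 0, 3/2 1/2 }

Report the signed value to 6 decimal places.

j₁+j₂−J=1  J+j₁−j₂=3  J−j₁+j₂=2  j₁+j₂+J+1=7
(j₁±m₁, j₂±m₂, J±M) = (2,2,2,1,3,2)
P² = 48/35
sum k=0..1:
  [0] +1/4 = 1/4
  [1] −1/2 = -1/2
S = -1/4
C² = P²·S² = 3/35 ; C = -0.292770

-0.292770  (= −√(3/35))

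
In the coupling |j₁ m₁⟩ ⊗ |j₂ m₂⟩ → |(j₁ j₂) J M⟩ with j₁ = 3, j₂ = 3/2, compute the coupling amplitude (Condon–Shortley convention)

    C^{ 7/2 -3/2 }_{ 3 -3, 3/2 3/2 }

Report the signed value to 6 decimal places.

−√(2/21) ≈ -0.308607

j₁+j₂−J=1  J+j₁−j₂=5  J−j₁+j₂=2  j₁+j₂+J+1=9
(j₁±m₁, j₂±m₂, J±M) = (0,6,3,0,2,5)
P² = 38400/7
sum k=1..1:
  [1] −1/240 = -1/240
S = -1/240
C² = P²·S² = 2/21 ; C = -0.308607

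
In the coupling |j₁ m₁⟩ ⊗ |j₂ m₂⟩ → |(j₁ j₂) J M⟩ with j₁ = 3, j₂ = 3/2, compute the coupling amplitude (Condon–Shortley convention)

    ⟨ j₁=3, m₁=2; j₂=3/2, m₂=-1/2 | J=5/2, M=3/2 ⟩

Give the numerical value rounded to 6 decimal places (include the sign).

j₁+j₂−J=2  J+j₁−j₂=4  J−j₁+j₂=1  j₁+j₂+J+1=8
(j₁±m₁, j₂±m₂, J±M) = (5,1,1,2,4,1)
P² = 288/7
sum k=0..1:
  [0] +1/12 = 1/12
  [1] −1/24 = -1/24
S = 1/24
C² = P²·S² = 1/14 ; C = +0.267261

+√(1/14) = +0.267261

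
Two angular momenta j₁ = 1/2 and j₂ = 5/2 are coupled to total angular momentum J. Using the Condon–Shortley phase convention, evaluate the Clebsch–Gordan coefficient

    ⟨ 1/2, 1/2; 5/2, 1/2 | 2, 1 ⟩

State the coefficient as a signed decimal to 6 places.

+√(1/3) = +0.577350

triangle: 1!×0!×4!/6! = 24/720
(j±m)!: 1!×0!×3!×2!×3!×1! = 72
prefactor² = (2J+1)×Δ×N² = 12
  k=0: +1/(0!×1!×0!×3!×0!×1!) = 1/6
Σ = 1/6  ⇒  CG² = 12×1/6² = 1/3
CG = +√(1/3) = +0.577350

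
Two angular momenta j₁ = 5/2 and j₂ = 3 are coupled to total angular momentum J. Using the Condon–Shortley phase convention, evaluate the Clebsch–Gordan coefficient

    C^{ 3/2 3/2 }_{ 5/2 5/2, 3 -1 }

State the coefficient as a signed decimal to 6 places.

j₁+j₂−J=4  J+j₁−j₂=1  J−j₁+j₂=2  j₁+j₂+J+1=8
(j₁±m₁, j₂±m₂, J±M) = (5,0,2,4,3,0)
P² = 1152/7
sum k=0..0:
  [0] +1/48 = 1/48
S = 1/48
C² = P²·S² = 1/14 ; C = +0.267261

+0.267261  (= +√(1/14))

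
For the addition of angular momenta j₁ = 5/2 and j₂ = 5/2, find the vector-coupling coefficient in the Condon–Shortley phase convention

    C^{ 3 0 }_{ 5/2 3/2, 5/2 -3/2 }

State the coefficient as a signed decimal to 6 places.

+0.521749

triangle: 2!·3!·3!/9! = 72/362880
(j±m)!: 4!·1!·1!·4!·3!·3! = 20736
prefactor² = (2J+1)·Δ·N² = 144/5
  k=0: +1/(0!·2!·1!·1!·2!·2!) = 1/8
  k=1: −1/(1!·1!·0!·0!·3!·3!) = -1/36
Σ = 7/72  ⇒  CG² = 144/5·7/72² = 49/180
CG = +√(49/180) = +0.521749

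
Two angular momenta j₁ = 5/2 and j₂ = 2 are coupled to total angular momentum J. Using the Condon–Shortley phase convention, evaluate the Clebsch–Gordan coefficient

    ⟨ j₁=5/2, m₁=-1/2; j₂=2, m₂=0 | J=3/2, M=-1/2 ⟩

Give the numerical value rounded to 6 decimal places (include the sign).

triangle: 3!*2!*1!/7! = 12/5040
(j±m)!: 2!*3!*2!*2!*1!*2! = 96
prefactor² = (2J+1)*Δ*N² = 32/35
  k=1: −1/(1!*2!*2!*1!*0!*0!) = -1/4
  k=2: +1/(2!*1!*1!*0!*1!*1!) = 1/2
Σ = 1/4  ⇒  CG² = 32/35*1/4² = 2/35
CG = +√(2/35) = +0.239046

+0.239046  (= +√(2/35))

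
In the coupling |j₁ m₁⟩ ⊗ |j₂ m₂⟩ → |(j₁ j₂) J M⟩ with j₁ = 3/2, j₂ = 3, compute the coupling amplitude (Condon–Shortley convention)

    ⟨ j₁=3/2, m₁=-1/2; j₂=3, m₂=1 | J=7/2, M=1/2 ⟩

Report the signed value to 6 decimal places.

-0.534522  (= −√(2/7))

j₁+j₂−J=1  J+j₁−j₂=2  J−j₁+j₂=5  j₁+j₂+J+1=9
(j₁±m₁, j₂±m₂, J±M) = (1,2,4,2,4,3)
P² = 512/7
sum k=0..1:
  [0] +1/48 = 1/48
  [1] −1/12 = -1/12
S = -1/16
C² = P²·S² = 2/7 ; C = -0.534522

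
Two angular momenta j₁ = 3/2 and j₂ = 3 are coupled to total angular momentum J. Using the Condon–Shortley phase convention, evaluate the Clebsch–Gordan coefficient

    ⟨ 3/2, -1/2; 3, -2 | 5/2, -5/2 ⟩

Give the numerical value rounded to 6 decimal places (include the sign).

j₁+j₂−J=2  J+j₁−j₂=1  J−j₁+j₂=4  j₁+j₂+J+1=8
(j₁±m₁, j₂±m₂, J±M) = (1,2,1,5,0,5)
P² = 1440/7
sum k=1..1:
  [1] −1/24 = -1/24
S = -1/24
C² = P²·S² = 5/14 ; C = -0.597614

−√(5/14) ≈ -0.597614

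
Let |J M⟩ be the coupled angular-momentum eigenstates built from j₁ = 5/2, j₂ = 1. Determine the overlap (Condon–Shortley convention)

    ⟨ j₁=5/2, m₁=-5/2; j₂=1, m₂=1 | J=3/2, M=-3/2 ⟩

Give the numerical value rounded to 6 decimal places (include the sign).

+0.816497  (= +√(2/3))

√[4·2!3!0!/6! · 0!5!2!0!0!3!] = √(96)
  +(−1)^2/∏(2,0,3,0,0,0)! = 1/12  (running 1/12)
⟨..|..⟩ = √(96)·(1/12) = +0.816497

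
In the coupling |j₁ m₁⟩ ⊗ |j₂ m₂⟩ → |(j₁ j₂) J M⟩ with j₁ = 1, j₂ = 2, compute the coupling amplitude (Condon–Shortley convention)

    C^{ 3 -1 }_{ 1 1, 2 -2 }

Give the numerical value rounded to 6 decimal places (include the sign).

triangle: 0!·2!·4!/7! = 48/5040
(j±m)!: 2!·0!·0!·4!·2!·4! = 2304
prefactor² = (2J+1)·Δ·N² = 768/5
  k=0: +1/(0!·0!·0!·0!·2!·4!) = 1/48
Σ = 1/48  ⇒  CG² = 768/5·1/48² = 1/15
CG = +√(1/15) = +0.258199

+0.258199  (= +√(1/15))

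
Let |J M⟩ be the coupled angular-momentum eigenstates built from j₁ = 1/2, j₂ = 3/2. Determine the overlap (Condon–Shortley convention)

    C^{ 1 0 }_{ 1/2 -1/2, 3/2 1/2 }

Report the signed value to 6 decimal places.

j₁+j₂−J=1  J+j₁−j₂=0  J−j₁+j₂=2  j₁+j₂+J+1=4
(j₁±m₁, j₂±m₂, J±M) = (0,1,2,1,1,1)
P² = 1/2
sum k=1..1:
  [1] −1/1 = -1
S = -1
C² = P²·S² = 1/2 ; C = -0.707107

-0.707107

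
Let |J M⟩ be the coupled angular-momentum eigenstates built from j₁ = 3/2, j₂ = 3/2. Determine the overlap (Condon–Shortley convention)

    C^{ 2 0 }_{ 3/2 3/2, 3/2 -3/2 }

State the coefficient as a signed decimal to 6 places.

j₁+j₂−J=1  J+j₁−j₂=2  J−j₁+j₂=2  j₁+j₂+J+1=6
(j₁±m₁, j₂±m₂, J±M) = (3,0,0,3,2,2)
P² = 4
sum k=0..0:
  [0] +1/4 = 1/4
S = 1/4
C² = P²·S² = 1/4 ; C = +0.500000

+0.500000  (= +√(1/4))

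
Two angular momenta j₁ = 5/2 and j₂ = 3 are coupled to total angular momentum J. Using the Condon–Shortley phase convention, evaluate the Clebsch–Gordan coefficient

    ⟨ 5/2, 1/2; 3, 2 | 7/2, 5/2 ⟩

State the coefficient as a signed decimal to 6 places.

−√(2/63) = -0.178174

j₁+j₂−J=2  J+j₁−j₂=3  J−j₁+j₂=4  j₁+j₂+J+1=10
(j₁±m₁, j₂±m₂, J±M) = (3,2,5,1,6,1)
P² = 4608/7
sum k=1..2:
  [1] −1/48 = -1/48
  [2] +1/72 = 1/72
S = -1/144
C² = P²·S² = 2/63 ; C = -0.178174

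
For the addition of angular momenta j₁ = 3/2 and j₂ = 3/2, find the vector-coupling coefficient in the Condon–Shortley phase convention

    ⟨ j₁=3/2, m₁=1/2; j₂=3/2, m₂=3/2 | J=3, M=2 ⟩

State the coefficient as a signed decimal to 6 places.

+√(1/2) = +0.707107

triangle: 0!×3!×3!/7! = 36/5040
(j±m)!: 2!×1!×3!×0!×5!×1! = 1440
prefactor² = (2J+1)×Δ×N² = 72
  k=0: +1/(0!×0!×1!×3!×2!×0!) = 1/12
Σ = 1/12  ⇒  CG² = 72×1/12² = 1/2
CG = +√(1/2) = +0.707107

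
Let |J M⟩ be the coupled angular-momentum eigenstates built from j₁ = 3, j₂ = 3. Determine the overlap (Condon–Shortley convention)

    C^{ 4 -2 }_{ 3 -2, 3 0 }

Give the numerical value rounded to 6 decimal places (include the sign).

+0.139573  (= +√(3/154))

triangle: 2!·4!·4!/11! = 1152/39916800
(j±m)!: 1!·5!·3!·3!·2!·6! = 6220800
prefactor² = (2J+1)·Δ·N² = 124416/77
  k=1: −1/(1!·1!·4!·2!·0!·2!) = -1/96
  k=2: +1/(2!·0!·3!·1!·1!·3!) = 1/72
Σ = 1/288  ⇒  CG² = 124416/77·1/288² = 3/154
CG = +√(3/154) = +0.139573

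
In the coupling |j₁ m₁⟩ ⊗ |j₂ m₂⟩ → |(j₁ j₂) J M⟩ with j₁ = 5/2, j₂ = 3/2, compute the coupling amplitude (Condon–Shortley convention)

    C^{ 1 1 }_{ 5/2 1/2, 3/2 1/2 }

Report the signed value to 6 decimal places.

+0.387298  (= +√(3/20))

triangle: 3!·2!·0!/6! = 12/720
(j±m)!: 3!·2!·2!·1!·2!·0! = 48
prefactor² = (2J+1)·Δ·N² = 12/5
  k=2: +1/(2!·1!·0!·0!·2!·0!) = 1/4
Σ = 1/4  ⇒  CG² = 12/5·1/4² = 3/20
CG = +√(3/20) = +0.387298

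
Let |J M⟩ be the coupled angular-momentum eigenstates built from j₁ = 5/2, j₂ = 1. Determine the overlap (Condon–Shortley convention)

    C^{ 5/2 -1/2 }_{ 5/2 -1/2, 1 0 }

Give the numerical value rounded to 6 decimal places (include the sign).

triangle: 1!×4!×1!/7! = 24/5040
(j±m)!: 2!×3!×1!×1!×2!×3! = 144
prefactor² = (2J+1)×Δ×N² = 144/35
  k=0: +1/(0!×1!×3!×1!×1!×0!) = 1/6
  k=1: −1/(1!×0!×2!×0!×2!×1!) = -1/4
Σ = -1/12  ⇒  CG² = 144/35×(-1/12)² = 1/35
CG = −√(1/35) = -0.169031

-0.169031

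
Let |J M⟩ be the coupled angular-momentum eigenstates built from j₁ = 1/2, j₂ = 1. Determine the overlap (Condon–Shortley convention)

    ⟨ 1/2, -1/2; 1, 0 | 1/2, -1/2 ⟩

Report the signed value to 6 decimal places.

√[2·1!0!1!/3! · 0!1!1!1!0!1!] = √(1/3)
  +(−1)^1/∏(1,0,0,0,0,1)! = -1  (running -1)
⟨..|..⟩ = √(1/3)·(-1) = -0.577350

-0.577350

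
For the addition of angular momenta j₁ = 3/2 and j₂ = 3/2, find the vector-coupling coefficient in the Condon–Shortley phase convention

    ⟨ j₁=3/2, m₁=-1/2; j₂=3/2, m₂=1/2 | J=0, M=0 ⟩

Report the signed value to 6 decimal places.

√[1·3!0!0!/4! · 1!2!2!1!0!0!] = √(1)
  +(−1)^2/∏(2,1,0,0,0,0)! = 1/2  (running 1/2)
⟨..|..⟩ = √(1)·(1/2) = +0.500000

+√(1/4) ≈ +0.500000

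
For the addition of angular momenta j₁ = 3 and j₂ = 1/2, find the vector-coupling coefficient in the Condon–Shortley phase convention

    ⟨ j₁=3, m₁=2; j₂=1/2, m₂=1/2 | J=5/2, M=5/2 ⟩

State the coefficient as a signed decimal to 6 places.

triangle: 1!·5!·0!/7! = 120/5040
(j±m)!: 5!·1!·1!·0!·5!·0! = 14400
prefactor² = (2J+1)·Δ·N² = 14400/7
  k=1: −1/(1!·0!·0!·0!·5!·0!) = -1/120
Σ = -1/120  ⇒  CG² = 14400/7·(-1/120)² = 1/7
CG = −√(1/7) = -0.377964

−√(1/7) ≈ -0.377964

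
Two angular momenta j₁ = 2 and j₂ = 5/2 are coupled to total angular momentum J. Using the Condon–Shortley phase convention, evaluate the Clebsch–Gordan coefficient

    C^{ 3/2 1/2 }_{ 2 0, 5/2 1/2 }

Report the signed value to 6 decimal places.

+0.239046

√[4·3!1!2!/7! · 2!2!3!2!2!1!] = √(32/35)
  +(−1)^1/∏(1,2,1,2,0,0)! = -1/4  (running -1/4)
  +(−1)^2/∏(2,1,0,1,1,1)! = 1/2  (running 1/4)
⟨..|..⟩ = √(32/35)·(1/4) = +0.239046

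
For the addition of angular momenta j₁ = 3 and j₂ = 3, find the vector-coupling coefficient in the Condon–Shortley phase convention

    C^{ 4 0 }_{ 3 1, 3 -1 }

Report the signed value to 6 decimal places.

√[9·2!4!4!/11! · 4!2!2!4!4!4!] = √(663552/1925)
  +(−1)^0/∏(0,2,2,2,2,2)! = 1/32  (running 1/32)
  +(−1)^1/∏(1,1,1,1,3,3)! = -1/36  (running 1/288)
  +(−1)^2/∏(2,0,0,0,4,4)! = 1/1152  (running 5/1152)
⟨..|..⟩ = √(663552/1925)·(5/1152) = +0.080582

+√(1/154) ≈ +0.080582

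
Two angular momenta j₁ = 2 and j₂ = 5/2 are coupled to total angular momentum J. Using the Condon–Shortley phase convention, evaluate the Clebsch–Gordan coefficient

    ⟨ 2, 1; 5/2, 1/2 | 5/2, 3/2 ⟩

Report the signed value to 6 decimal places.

−√(6/35) ≈ -0.414039

j₁+j₂−J=2  J+j₁−j₂=2  J−j₁+j₂=3  j₁+j₂+J+1=8
(j₁±m₁, j₂±m₂, J±M) = (3,1,3,2,4,1)
P² = 216/35
sum k=0..1:
  [0] +1/12 = 1/12
  [1] −1/4 = -1/4
S = -1/6
C² = P²·S² = 6/35 ; C = -0.414039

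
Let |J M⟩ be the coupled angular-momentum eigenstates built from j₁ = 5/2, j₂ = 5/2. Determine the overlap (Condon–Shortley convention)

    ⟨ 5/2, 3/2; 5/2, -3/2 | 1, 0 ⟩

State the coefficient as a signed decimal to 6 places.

triangle: 4!·1!·1!/7! = 24/5040
(j±m)!: 4!·1!·1!·4!·1!·1! = 576
prefactor² = (2J+1)·Δ·N² = 288/35
  k=0: +1/(0!·4!·1!·1!·0!·0!) = 1/24
  k=1: −1/(1!·3!·0!·0!·1!·1!) = -1/6
Σ = -1/8  ⇒  CG² = 288/35·(-1/8)² = 9/70
CG = −√(9/70) = -0.358569

−√(9/70) = -0.358569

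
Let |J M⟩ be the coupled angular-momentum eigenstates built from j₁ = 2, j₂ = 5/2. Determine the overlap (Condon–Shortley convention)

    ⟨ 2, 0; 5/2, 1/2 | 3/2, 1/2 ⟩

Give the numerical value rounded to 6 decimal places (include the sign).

j₁+j₂−J=3  J+j₁−j₂=1  J−j₁+j₂=2  j₁+j₂+J+1=7
(j₁±m₁, j₂±m₂, J±M) = (2,2,3,2,2,1)
P² = 32/35
sum k=1..2:
  [1] −1/4 = -1/4
  [2] +1/2 = 1/2
S = 1/4
C² = P²·S² = 2/35 ; C = +0.239046

+√(2/35) = +0.239046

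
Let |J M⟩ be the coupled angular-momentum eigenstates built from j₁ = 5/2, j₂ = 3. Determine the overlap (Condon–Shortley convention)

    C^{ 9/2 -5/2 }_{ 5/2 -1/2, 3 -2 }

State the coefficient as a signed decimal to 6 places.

√[10·1!4!5!/11! · 2!3!1!5!2!7!] = √(115200/11)
  +(−1)^0/∏(0,1,3,1,1,4)! = 1/144  (running 1/144)
  +(−1)^1/∏(1,0,2,0,2,5)! = -1/480  (running 7/1440)
⟨..|..⟩ = √(115200/11)·(7/1440) = +0.497468

+0.497468  (= +√(49/198))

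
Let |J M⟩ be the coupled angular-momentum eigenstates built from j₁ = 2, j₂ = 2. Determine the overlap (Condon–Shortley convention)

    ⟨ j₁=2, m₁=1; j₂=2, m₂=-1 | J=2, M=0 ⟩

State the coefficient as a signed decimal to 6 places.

j₁+j₂−J=2  J+j₁−j₂=2  J−j₁+j₂=2  j₁+j₂+J+1=7
(j₁±m₁, j₂±m₂, J±M) = (3,1,1,3,2,2)
P² = 8/7
sum k=0..1:
  [0] +1/2 = 1/2
  [1] −1/4 = -1/4
S = 1/4
C² = P²·S² = 1/14 ; C = +0.267261

+√(1/14) = +0.267261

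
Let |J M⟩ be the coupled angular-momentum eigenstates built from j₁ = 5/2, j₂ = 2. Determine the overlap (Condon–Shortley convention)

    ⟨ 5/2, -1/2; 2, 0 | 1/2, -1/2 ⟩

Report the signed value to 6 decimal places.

+√(1/5) ≈ +0.447214

triangle: 4!*1!*0!/6! = 24/720
(j±m)!: 2!*3!*2!*2!*0!*1! = 48
prefactor² = (2J+1)*Δ*N² = 16/5
  k=2: +1/(2!*2!*1!*0!*0!*0!) = 1/4
Σ = 1/4  ⇒  CG² = 16/5*1/4² = 1/5
CG = +√(1/5) = +0.447214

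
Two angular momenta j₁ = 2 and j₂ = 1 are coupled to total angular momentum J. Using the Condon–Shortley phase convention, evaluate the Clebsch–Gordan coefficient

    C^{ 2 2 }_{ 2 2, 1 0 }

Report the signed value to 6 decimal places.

+0.816497

√[5·1!3!1!/6! · 4!0!1!1!4!0!] = √(24)
  +(−1)^0/∏(0,1,0,1,3,0)! = 1/6  (running 1/6)
⟨..|..⟩ = √(24)·(1/6) = +0.816497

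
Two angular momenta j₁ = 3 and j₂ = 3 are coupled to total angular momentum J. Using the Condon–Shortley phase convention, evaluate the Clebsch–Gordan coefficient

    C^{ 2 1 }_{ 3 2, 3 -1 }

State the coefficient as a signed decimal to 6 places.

−√(5/28) = -0.422577

triangle: 4!·2!·2!/9! = 96/362880
(j±m)!: 5!·1!·2!·4!·3!·1! = 34560
prefactor² = (2J+1)·Δ·N² = 320/7
  k=0: +1/(0!·4!·1!·2!·1!·0!) = 1/48
  k=1: −1/(1!·3!·0!·1!·2!·1!) = -1/12
Σ = -1/16  ⇒  CG² = 320/7·(-1/16)² = 5/28
CG = −√(5/28) = -0.422577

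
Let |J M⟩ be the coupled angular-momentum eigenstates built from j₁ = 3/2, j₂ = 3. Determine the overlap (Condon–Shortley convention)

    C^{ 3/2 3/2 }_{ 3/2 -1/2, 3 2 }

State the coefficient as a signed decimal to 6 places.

triangle: 3!*0!*3!/7! = 36/5040
(j±m)!: 1!*2!*5!*1!*3!*0! = 1440
prefactor² = (2J+1)*Δ*N² = 288/7
  k=2: +1/(2!*1!*0!*3!*0!*0!) = 1/12
Σ = 1/12  ⇒  CG² = 288/7*1/12² = 2/7
CG = +√(2/7) = +0.534522

+0.534522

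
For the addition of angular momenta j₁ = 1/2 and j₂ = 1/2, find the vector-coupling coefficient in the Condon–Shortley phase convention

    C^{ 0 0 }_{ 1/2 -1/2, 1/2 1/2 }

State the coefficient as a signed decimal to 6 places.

-0.707107  (= −√(1/2))

triangle: 1!*0!*0!/2! = 1/2
(j±m)!: 0!*1!*1!*0!*0!*0! = 1
prefactor² = (2J+1)*Δ*N² = 1/2
  k=1: −1/(1!*0!*0!*0!*0!*0!) = -1
Σ = -1  ⇒  CG² = 1/2*(-1)² = 1/2
CG = −√(1/2) = -0.707107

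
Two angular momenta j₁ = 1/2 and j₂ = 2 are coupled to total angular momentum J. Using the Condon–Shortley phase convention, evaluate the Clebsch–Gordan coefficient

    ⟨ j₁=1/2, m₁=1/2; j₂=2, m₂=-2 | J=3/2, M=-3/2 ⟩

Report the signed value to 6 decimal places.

j₁+j₂−J=1  J+j₁−j₂=0  J−j₁+j₂=3  j₁+j₂+J+1=5
(j₁±m₁, j₂±m₂, J±M) = (1,0,0,4,0,3)
P² = 144/5
sum k=0..0:
  [0] +1/6 = 1/6
S = 1/6
C² = P²·S² = 4/5 ; C = +0.894427

+0.894427  (= +√(4/5))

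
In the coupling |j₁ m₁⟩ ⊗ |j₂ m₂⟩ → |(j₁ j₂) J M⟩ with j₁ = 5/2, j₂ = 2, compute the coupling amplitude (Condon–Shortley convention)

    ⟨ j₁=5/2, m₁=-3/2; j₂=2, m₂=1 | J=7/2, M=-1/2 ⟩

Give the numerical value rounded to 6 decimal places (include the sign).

√[8·1!4!3!/9! · 1!4!3!1!3!4!] = √(2304/35)
  +(−1)^0/∏(0,1,4,3,0,0)! = 1/144  (running 1/144)
  +(−1)^1/∏(1,0,3,2,1,1)! = -1/12  (running -11/144)
⟨..|..⟩ = √(2304/35)·(-11/144) = -0.619780

−√(121/315) = -0.619780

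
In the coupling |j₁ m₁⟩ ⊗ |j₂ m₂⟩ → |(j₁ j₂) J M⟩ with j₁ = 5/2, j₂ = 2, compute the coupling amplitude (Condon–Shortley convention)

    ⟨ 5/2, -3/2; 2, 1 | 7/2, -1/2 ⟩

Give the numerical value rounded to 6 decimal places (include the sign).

-0.619780

√[8·1!4!3!/9! · 1!4!3!1!3!4!] = √(2304/35)
  +(−1)^0/∏(0,1,4,3,0,0)! = 1/144  (running 1/144)
  +(−1)^1/∏(1,0,3,2,1,1)! = -1/12  (running -11/144)
⟨..|..⟩ = √(2304/35)·(-11/144) = -0.619780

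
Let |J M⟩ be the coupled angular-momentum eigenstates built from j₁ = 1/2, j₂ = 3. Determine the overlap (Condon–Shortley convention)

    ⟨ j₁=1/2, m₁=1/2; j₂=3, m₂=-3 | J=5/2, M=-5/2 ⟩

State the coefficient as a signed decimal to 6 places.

+0.925820

j₁+j₂−J=1  J+j₁−j₂=0  J−j₁+j₂=5  j₁+j₂+J+1=7
(j₁±m₁, j₂±m₂, J±M) = (1,0,0,6,0,5)
P² = 86400/7
sum k=0..0:
  [0] +1/120 = 1/120
S = 1/120
C² = P²·S² = 6/7 ; C = +0.925820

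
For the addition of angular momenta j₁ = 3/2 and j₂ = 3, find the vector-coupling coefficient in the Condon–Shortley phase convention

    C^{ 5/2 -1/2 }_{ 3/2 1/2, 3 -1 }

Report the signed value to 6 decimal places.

√[6·2!1!4!/8! · 2!1!2!4!2!3!] = √(288/35)
  +(−1)^0/∏(0,2,1,2,0,2)! = 1/8  (running 1/8)
  +(−1)^1/∏(1,1,0,1,1,3)! = -1/6  (running -1/24)
⟨..|..⟩ = √(288/35)·(-1/24) = -0.119523

−√(1/70) = -0.119523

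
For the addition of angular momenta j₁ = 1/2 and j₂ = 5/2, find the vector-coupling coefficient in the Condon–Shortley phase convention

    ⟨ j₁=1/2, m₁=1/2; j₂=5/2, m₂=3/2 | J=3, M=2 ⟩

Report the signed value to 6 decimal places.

j₁+j₂−J=0  J+j₁−j₂=1  J−j₁+j₂=5  j₁+j₂+J+1=7
(j₁±m₁, j₂±m₂, J±M) = (1,0,4,1,5,1)
P² = 480
sum k=0..0:
  [0] +1/24 = 1/24
S = 1/24
C² = P²·S² = 5/6 ; C = +0.912871

+0.912871  (= +√(5/6))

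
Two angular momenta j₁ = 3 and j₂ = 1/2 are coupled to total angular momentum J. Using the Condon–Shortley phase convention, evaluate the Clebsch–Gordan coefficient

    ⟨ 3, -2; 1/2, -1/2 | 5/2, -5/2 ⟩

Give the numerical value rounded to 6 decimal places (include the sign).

j₁+j₂−J=1  J+j₁−j₂=5  J−j₁+j₂=0  j₁+j₂+J+1=7
(j₁±m₁, j₂±m₂, J±M) = (1,5,0,1,0,5)
P² = 14400/7
sum k=0..0:
  [0] +1/120 = 1/120
S = 1/120
C² = P²·S² = 1/7 ; C = +0.377964

+√(1/7) = +0.377964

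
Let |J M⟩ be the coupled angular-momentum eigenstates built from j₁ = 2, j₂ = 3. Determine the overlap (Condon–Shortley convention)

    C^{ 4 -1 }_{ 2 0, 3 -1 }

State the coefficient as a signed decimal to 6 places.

triangle: 1!·3!·5!/10! = 720/3628800
(j±m)!: 2!·2!·2!·4!·3!·5! = 138240
prefactor² = (2J+1)·Δ·N² = 1728/7
  k=0: +1/(0!·1!·2!·2!·1!·3!) = 1/24
  k=1: −1/(1!·0!·1!·1!·2!·4!) = -1/48
Σ = 1/48  ⇒  CG² = 1728/7·1/48² = 3/28
CG = +√(3/28) = +0.327327

+0.327327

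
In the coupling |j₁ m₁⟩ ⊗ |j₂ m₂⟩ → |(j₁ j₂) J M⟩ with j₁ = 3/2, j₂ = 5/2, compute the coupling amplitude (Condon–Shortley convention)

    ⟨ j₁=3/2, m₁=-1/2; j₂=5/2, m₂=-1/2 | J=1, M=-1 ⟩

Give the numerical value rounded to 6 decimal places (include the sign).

+0.387298  (= +√(3/20))

√[3·3!0!2!/6! · 1!2!2!3!0!2!] = √(12/5)
  +(−1)^2/∏(2,1,0,0,0,2)! = 1/4  (running 1/4)
⟨..|..⟩ = √(12/5)·(1/4) = +0.387298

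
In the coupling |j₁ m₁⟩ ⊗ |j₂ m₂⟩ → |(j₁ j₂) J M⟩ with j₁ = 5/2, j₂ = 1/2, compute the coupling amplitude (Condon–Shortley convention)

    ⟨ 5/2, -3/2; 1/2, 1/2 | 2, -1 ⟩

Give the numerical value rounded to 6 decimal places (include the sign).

triangle: 1!×4!×0!/6! = 24/720
(j±m)!: 1!×4!×1!×0!×1!×3! = 144
prefactor² = (2J+1)×Δ×N² = 24
  k=1: −1/(1!×0!×3!×0!×1!×0!) = -1/6
Σ = -1/6  ⇒  CG² = 24×(-1/6)² = 2/3
CG = −√(2/3) = -0.816497

-0.816497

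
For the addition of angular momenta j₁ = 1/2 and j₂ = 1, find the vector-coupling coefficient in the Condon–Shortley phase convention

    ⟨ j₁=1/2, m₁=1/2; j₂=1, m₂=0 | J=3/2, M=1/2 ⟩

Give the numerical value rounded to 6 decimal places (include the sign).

j₁+j₂−J=0  J+j₁−j₂=1  J−j₁+j₂=2  j₁+j₂+J+1=4
(j₁±m₁, j₂±m₂, J±M) = (1,0,1,1,2,1)
P² = 2/3
sum k=0..0:
  [0] +1/1 = 1
S = 1
C² = P²·S² = 2/3 ; C = +0.816497

+0.816497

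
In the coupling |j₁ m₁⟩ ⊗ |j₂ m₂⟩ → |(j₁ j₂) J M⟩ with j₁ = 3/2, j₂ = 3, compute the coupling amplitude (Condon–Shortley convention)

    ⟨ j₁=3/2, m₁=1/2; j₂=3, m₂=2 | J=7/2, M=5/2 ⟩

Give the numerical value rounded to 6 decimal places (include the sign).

−√(1/7) ≈ -0.377964

√[8·1!2!5!/9! · 2!1!5!1!6!1!] = √(6400/7)
  +(−1)^0/∏(0,1,1,5,1,0)! = 1/120  (running 1/120)
  +(−1)^1/∏(1,0,0,4,2,1)! = -1/48  (running -1/80)
⟨..|..⟩ = √(6400/7)·(-1/80) = -0.377964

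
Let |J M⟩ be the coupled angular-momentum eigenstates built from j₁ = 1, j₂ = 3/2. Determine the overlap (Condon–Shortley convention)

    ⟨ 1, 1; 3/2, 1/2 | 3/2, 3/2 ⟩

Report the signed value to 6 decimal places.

j₁+j₂−J=1  J+j₁−j₂=1  J−j₁+j₂=2  j₁+j₂+J+1=5
(j₁±m₁, j₂±m₂, J±M) = (2,0,2,1,3,0)
P² = 8/5
sum k=0..0:
  [0] +1/2 = 1/2
S = 1/2
C² = P²·S² = 2/5 ; C = +0.632456

+0.632456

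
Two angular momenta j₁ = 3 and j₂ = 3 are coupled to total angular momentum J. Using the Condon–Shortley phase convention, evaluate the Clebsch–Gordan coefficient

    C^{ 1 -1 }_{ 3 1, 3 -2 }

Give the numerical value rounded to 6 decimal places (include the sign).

j₁+j₂−J=5  J+j₁−j₂=1  J−j₁+j₂=1  j₁+j₂+J+1=8
(j₁±m₁, j₂±m₂, J±M) = (4,2,1,5,0,2)
P² = 720/7
sum k=1..1:
  [1] −1/24 = -1/24
S = -1/24
C² = P²·S² = 5/28 ; C = -0.422577

-0.422577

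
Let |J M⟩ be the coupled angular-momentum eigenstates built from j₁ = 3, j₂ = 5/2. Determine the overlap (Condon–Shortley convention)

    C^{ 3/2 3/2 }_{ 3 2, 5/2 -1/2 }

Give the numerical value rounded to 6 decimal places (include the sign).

triangle: 4!×2!×1!/8! = 48/40320
(j±m)!: 5!×1!×2!×3!×3!×0! = 8640
prefactor² = (2J+1)×Δ×N² = 288/7
  k=1: −1/(1!×3!×0!×1!×2!×0!) = -1/12
Σ = -1/12  ⇒  CG² = 288/7×(-1/12)² = 2/7
CG = −√(2/7) = -0.534522

-0.534522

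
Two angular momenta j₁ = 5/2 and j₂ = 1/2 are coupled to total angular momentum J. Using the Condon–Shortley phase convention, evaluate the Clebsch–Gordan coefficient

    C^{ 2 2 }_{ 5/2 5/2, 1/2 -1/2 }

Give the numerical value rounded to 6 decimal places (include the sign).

+0.912871

j₁+j₂−J=1  J+j₁−j₂=4  J−j₁+j₂=0  j₁+j₂+J+1=6
(j₁±m₁, j₂±m₂, J±M) = (5,0,0,1,4,0)
P² = 480
sum k=0..0:
  [0] +1/24 = 1/24
S = 1/24
C² = P²·S² = 5/6 ; C = +0.912871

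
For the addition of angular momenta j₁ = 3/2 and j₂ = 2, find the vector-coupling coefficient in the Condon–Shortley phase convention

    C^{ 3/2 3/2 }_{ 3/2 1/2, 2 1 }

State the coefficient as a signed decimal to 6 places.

-0.632456  (= −√(2/5))

√[4·2!1!2!/6! · 2!1!3!1!3!0!] = √(8/5)
  +(−1)^1/∏(1,1,0,2,1,0)! = -1/2  (running -1/2)
⟨..|..⟩ = √(8/5)·(-1/2) = -0.632456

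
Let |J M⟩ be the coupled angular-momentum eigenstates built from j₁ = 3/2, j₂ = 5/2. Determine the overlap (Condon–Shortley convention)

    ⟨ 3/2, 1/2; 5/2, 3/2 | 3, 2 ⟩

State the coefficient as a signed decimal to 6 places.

-0.288675

triangle: 1!×2!×4!/8! = 48/40320
(j±m)!: 2!×1!×4!×1!×5!×1! = 5760
prefactor² = (2J+1)×Δ×N² = 48
  k=0: +1/(0!×1!×1!×4!×1!×0!) = 1/24
  k=1: −1/(1!×0!×0!×3!×2!×1!) = -1/12
Σ = -1/24  ⇒  CG² = 48×(-1/24)² = 1/12
CG = −√(1/12) = -0.288675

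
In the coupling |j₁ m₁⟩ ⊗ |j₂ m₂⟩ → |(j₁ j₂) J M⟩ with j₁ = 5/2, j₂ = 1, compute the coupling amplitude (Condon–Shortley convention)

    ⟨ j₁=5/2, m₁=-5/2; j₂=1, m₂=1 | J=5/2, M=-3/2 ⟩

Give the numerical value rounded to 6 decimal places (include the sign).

triangle: 1!×4!×1!/7! = 24/5040
(j±m)!: 0!×5!×2!×0!×1!×4! = 5760
prefactor² = (2J+1)×Δ×N² = 1152/7
  k=1: −1/(1!×0!×4!×1!×0!×0!) = -1/24
Σ = -1/24  ⇒  CG² = 1152/7×(-1/24)² = 2/7
CG = −√(2/7) = -0.534522

−√(2/7) = -0.534522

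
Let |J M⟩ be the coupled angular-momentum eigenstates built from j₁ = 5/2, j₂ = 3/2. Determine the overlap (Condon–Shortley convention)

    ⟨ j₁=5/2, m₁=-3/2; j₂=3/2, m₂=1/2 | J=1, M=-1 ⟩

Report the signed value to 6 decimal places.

triangle: 3!×2!×0!/6! = 12/720
(j±m)!: 1!×4!×2!×1!×0!×2! = 96
prefactor² = (2J+1)×Δ×N² = 24/5
  k=2: +1/(2!×1!×2!×0!×0!×0!) = 1/4
Σ = 1/4  ⇒  CG² = 24/5×1/4² = 3/10
CG = +√(3/10) = +0.547723

+√(3/10) ≈ +0.547723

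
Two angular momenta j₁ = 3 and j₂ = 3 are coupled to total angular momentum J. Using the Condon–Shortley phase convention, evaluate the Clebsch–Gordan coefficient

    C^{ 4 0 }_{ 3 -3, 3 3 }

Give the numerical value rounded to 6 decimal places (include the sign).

+√(9/154) ≈ +0.241747

j₁+j₂−J=2  J+j₁−j₂=4  J−j₁+j₂=4  j₁+j₂+J+1=11
(j₁±m₁, j₂±m₂, J±M) = (0,6,6,0,4,4)
P² = 5971968/77
sum k=2..2:
  [2] +1/1152 = 1/1152
S = 1/1152
C² = P²·S² = 9/154 ; C = +0.241747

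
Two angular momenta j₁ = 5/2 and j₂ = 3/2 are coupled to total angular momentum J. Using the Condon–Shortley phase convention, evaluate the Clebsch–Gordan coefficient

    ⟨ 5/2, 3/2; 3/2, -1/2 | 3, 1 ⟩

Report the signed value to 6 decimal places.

+√(49/120) ≈ +0.639010

j₁+j₂−J=1  J+j₁−j₂=4  J−j₁+j₂=2  j₁+j₂+J+1=8
(j₁±m₁, j₂±m₂, J±M) = (4,1,1,2,4,2)
P² = 96/5
sum k=0..1:
  [0] +1/6 = 1/6
  [1] −1/48 = -1/48
S = 7/48
C² = P²·S² = 49/120 ; C = +0.639010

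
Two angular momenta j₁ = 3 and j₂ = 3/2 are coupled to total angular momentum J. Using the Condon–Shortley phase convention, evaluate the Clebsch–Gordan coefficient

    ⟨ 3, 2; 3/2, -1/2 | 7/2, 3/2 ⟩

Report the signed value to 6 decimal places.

+√(3/7) = +0.654654

triangle: 1!×5!×2!/9! = 240/362880
(j±m)!: 5!×1!×1!×2!×5!×2! = 57600
prefactor² = (2J+1)×Δ×N² = 6400/21
  k=0: +1/(0!×1!×1!×1!×4!×1!) = 1/24
  k=1: −1/(1!×0!×0!×0!×5!×2!) = -1/240
Σ = 3/80  ⇒  CG² = 6400/21×3/80² = 3/7
CG = +√(3/7) = +0.654654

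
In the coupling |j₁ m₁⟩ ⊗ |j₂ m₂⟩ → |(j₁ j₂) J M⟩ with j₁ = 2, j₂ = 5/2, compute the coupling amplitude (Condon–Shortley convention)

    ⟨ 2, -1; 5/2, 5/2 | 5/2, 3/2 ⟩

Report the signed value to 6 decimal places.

+√(3/7) = +0.654654

j₁+j₂−J=2  J+j₁−j₂=2  J−j₁+j₂=3  j₁+j₂+J+1=8
(j₁±m₁, j₂±m₂, J±M) = (1,3,5,0,4,1)
P² = 432/7
sum k=2..2:
  [2] +1/12 = 1/12
S = 1/12
C² = P²·S² = 3/7 ; C = +0.654654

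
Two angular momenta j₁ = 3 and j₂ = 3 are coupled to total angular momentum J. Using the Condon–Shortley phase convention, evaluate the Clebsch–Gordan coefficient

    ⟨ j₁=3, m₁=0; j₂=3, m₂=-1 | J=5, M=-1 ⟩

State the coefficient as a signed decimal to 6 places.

√[11·1!5!5!/12! · 3!3!2!4!4!6!] = √(69120/7)
  +(−1)^0/∏(0,1,3,2,2,3)! = 1/144  (running 1/144)
  +(−1)^1/∏(1,0,2,1,3,4)! = -1/288  (running 1/288)
⟨..|..⟩ = √(69120/7)·(1/288) = +0.345033

+0.345033  (= +√(5/42))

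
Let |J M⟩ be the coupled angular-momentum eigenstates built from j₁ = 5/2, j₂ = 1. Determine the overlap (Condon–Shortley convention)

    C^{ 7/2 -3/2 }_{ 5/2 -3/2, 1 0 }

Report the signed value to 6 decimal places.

+0.690066

√[8·0!5!2!/8! · 1!4!1!1!2!5!] = √(1920/7)
  +(−1)^0/∏(0,0,4,1,1,1)! = 1/24  (running 1/24)
⟨..|..⟩ = √(1920/7)·(1/24) = +0.690066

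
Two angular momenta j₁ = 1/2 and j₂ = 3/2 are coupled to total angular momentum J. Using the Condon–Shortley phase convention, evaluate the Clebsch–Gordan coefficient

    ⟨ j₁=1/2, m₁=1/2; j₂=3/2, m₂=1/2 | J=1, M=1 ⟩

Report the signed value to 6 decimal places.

+0.500000  (= +√(1/4))

j₁+j₂−J=1  J+j₁−j₂=0  J−j₁+j₂=2  j₁+j₂+J+1=4
(j₁±m₁, j₂±m₂, J±M) = (1,0,2,1,2,0)
P² = 1
sum k=0..0:
  [0] +1/2 = 1/2
S = 1/2
C² = P²·S² = 1/4 ; C = +0.500000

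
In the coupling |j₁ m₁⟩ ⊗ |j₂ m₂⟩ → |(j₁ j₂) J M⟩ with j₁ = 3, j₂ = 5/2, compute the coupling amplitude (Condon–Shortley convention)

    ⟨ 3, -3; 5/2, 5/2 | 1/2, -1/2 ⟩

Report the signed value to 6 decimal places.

-0.534522

triangle: 5!*1!*0!/7! = 120/5040
(j±m)!: 0!*6!*5!*0!*0!*1! = 86400
prefactor² = (2J+1)*Δ*N² = 28800/7
  k=5: −1/(5!*0!*1!*0!*0!*0!) = -1/120
Σ = -1/120  ⇒  CG² = 28800/7*(-1/120)² = 2/7
CG = −√(2/7) = -0.534522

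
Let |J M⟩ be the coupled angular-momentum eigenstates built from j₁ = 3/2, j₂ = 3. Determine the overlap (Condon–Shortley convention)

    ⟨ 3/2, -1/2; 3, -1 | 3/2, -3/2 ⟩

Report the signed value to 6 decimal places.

√[4·3!0!3!/7! · 1!2!2!4!0!3!] = √(576/35)
  +(−1)^2/∏(2,1,0,0,0,3)! = 1/12  (running 1/12)
⟨..|..⟩ = √(576/35)·(1/12) = +0.338062

+√(4/35) ≈ +0.338062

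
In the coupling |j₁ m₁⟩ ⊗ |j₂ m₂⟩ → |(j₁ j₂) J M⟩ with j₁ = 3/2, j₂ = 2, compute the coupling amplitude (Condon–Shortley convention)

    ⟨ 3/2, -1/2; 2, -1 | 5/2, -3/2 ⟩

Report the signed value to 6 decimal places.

j₁+j₂−J=1  J+j₁−j₂=2  J−j₁+j₂=3  j₁+j₂+J+1=7
(j₁±m₁, j₂±m₂, J±M) = (1,2,1,3,1,4)
P² = 144/35
sum k=0..1:
  [0] +1/4 = 1/4
  [1] −1/6 = -1/6
S = 1/12
C² = P²·S² = 1/35 ; C = +0.169031

+0.169031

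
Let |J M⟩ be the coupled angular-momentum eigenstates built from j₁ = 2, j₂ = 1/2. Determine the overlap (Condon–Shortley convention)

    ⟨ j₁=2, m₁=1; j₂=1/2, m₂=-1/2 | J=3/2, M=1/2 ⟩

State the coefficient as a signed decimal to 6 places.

j₁+j₂−J=1  J+j₁−j₂=3  J−j₁+j₂=0  j₁+j₂+J+1=5
(j₁±m₁, j₂±m₂, J±M) = (3,1,0,1,2,1)
P² = 12/5
sum k=0..0:
  [0] +1/2 = 1/2
S = 1/2
C² = P²·S² = 3/5 ; C = +0.774597

+√(3/5) = +0.774597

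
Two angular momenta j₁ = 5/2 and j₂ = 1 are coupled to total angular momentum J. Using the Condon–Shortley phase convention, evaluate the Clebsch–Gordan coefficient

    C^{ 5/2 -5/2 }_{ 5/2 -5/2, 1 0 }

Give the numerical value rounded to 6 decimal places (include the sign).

−√(5/7) ≈ -0.845154

√[6·1!4!1!/7! · 0!5!1!1!0!5!] = √(2880/7)
  +(−1)^1/∏(1,0,4,0,0,1)! = -1/24  (running -1/24)
⟨..|..⟩ = √(2880/7)·(-1/24) = -0.845154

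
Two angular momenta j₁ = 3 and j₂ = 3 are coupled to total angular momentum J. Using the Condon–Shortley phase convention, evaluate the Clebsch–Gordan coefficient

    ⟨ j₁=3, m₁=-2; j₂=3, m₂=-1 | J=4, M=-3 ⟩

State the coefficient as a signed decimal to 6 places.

-0.301511  (= −√(1/11))

triangle: 2!·4!·4!/11! = 1152/39916800
(j±m)!: 1!·5!·2!·4!·1!·7! = 29030400
prefactor² = (2J+1)·Δ·N² = 82944/11
  k=1: −1/(1!·1!·4!·1!·0!·3!) = -1/144
  k=2: +1/(2!·0!·3!·0!·1!·4!) = 1/288
Σ = -1/288  ⇒  CG² = 82944/11·(-1/288)² = 1/11
CG = −√(1/11) = -0.301511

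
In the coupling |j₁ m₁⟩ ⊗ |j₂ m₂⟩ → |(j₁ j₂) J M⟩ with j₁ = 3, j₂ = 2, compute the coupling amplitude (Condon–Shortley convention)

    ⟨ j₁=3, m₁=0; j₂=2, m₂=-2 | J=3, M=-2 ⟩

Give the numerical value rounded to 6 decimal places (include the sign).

√[7·2!4!2!/9! · 3!3!0!4!1!5!] = √(192)
  +(−1)^0/∏(0,2,3,0,1,2)! = 1/24  (running 1/24)
⟨..|..⟩ = √(192)·(1/24) = +0.577350

+0.577350  (= +√(1/3))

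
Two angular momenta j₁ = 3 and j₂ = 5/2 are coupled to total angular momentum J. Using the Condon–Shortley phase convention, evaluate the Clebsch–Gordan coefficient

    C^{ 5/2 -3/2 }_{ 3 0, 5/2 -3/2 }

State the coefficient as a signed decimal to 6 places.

-0.483046  (= −√(7/30))

√[6·3!3!2!/9! · 3!3!1!4!1!4!] = √(864/35)
  +(−1)^0/∏(0,3,3,1,0,1)! = 1/36  (running 1/36)
  +(−1)^1/∏(1,2,2,0,1,2)! = -1/8  (running -7/72)
⟨..|..⟩ = √(864/35)·(-7/72) = -0.483046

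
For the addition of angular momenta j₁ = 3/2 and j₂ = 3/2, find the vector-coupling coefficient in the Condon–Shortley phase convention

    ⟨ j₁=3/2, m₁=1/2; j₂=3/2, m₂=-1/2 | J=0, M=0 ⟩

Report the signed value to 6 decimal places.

−√(1/4) ≈ -0.500000

√[1·3!0!0!/4! · 2!1!1!2!0!0!] = √(1)
  +(−1)^1/∏(1,2,0,0,0,0)! = -1/2  (running -1/2)
⟨..|..⟩ = √(1)·(-1/2) = -0.500000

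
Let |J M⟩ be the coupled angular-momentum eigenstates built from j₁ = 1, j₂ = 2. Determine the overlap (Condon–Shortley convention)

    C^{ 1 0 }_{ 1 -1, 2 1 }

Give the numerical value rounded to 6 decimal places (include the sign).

+√(3/10) = +0.547723

j₁+j₂−J=2  J+j₁−j₂=0  J−j₁+j₂=2  j₁+j₂+J+1=5
(j₁±m₁, j₂±m₂, J±M) = (0,2,3,1,1,1)
P² = 6/5
sum k=2..2:
  [2] +1/2 = 1/2
S = 1/2
C² = P²·S² = 3/10 ; C = +0.547723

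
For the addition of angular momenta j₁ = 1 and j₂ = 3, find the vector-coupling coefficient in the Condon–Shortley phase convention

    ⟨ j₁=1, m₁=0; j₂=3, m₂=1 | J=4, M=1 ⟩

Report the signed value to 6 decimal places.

+√(15/28) ≈ +0.731925

j₁+j₂−J=0  J+j₁−j₂=2  J−j₁+j₂=6  j₁+j₂+J+1=9
(j₁±m₁, j₂±m₂, J±M) = (1,1,4,2,5,3)
P² = 8640/7
sum k=0..0:
  [0] +1/48 = 1/48
S = 1/48
C² = P²·S² = 15/28 ; C = +0.731925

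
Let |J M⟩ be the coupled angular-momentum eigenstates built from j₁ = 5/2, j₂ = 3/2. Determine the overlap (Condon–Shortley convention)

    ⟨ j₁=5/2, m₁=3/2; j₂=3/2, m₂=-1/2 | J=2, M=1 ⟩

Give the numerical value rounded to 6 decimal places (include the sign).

+0.154303  (= +√(1/42))

j₁+j₂−J=2  J+j₁−j₂=3  J−j₁+j₂=1  j₁+j₂+J+1=7
(j₁±m₁, j₂±m₂, J±M) = (4,1,1,2,3,1)
P² = 24/7
sum k=0..1:
  [0] +1/4 = 1/4
  [1] −1/6 = -1/6
S = 1/12
C² = P²·S² = 1/42 ; C = +0.154303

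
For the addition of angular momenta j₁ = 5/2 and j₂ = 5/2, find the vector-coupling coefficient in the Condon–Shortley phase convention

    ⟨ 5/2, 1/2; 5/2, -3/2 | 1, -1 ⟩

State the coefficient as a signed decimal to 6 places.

−√(8/35) = -0.478091

j₁+j₂−J=4  J+j₁−j₂=1  J−j₁+j₂=1  j₁+j₂+J+1=7
(j₁±m₁, j₂±m₂, J±M) = (3,2,1,4,0,2)
P² = 288/35
sum k=1..1:
  [1] −1/6 = -1/6
S = -1/6
C² = P²·S² = 8/35 ; C = -0.478091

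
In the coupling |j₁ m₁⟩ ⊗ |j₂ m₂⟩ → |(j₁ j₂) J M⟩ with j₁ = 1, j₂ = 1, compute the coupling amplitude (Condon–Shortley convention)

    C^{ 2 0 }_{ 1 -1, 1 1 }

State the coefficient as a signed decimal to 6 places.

+0.408248

√[5·0!2!2!/5! · 0!2!2!0!2!2!] = √(8/3)
  +(−1)^0/∏(0,0,2,2,0,0)! = 1/4  (running 1/4)
⟨..|..⟩ = √(8/3)·(1/4) = +0.408248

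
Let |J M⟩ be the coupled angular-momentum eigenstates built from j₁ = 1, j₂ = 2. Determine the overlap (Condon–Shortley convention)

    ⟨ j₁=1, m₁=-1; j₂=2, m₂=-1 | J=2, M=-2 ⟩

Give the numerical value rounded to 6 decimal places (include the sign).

triangle: 1!×1!×3!/6! = 6/720
(j±m)!: 0!×2!×1!×3!×0!×4! = 288
prefactor² = (2J+1)×Δ×N² = 12
  k=1: −1/(1!×0!×1!×0!×0!×3!) = -1/6
Σ = -1/6  ⇒  CG² = 12×(-1/6)² = 1/3
CG = −√(1/3) = -0.577350

−√(1/3) ≈ -0.577350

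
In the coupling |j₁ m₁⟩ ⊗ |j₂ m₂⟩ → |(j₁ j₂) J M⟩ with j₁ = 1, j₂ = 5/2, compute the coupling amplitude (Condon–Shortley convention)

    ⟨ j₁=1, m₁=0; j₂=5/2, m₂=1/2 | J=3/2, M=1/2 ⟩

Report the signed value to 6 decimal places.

−√(2/5) ≈ -0.632456

√[4·2!0!3!/6! · 1!1!3!2!2!1!] = √(8/5)
  +(−1)^1/∏(1,1,0,2,0,1)! = -1/2  (running -1/2)
⟨..|..⟩ = √(8/5)·(-1/2) = -0.632456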